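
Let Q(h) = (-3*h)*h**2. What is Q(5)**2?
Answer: 140625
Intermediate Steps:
Q(h) = -3*h**3
Q(5)**2 = (-3*5**3)**2 = (-3*125)**2 = (-375)**2 = 140625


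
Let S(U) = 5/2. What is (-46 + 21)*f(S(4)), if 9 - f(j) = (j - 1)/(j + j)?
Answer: -435/2 ≈ -217.50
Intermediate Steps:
S(U) = 5/2 (S(U) = 5*(½) = 5/2)
f(j) = 9 - (-1 + j)/(2*j) (f(j) = 9 - (j - 1)/(j + j) = 9 - (-1 + j)/(2*j))
(-46 + 21)*f(S(4)) = (-46 + 21)*((1 + 17*(5/2))/(2*(5/2))) = -25*2*(1 + 85/2)/(2*5) = -25*2*87/(2*5*2) = -25*87/10 = -435/2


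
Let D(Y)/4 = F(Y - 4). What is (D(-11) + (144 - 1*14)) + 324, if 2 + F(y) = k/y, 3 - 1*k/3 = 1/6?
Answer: 6656/15 ≈ 443.73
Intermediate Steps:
k = 17/2 (k = 9 - 3/6 = 9 - 3*⅙ = 9 - ½ = 17/2 ≈ 8.5000)
F(y) = -2 + 17/(2*y)
D(Y) = -8 + 34/(-4 + Y) (D(Y) = 4*(-2 + 17/(2*(Y - 4))) = 4*(-2 + 17/(2*(-4 + Y))) = -8 + 34/(-4 + Y))
(D(-11) + (144 - 1*14)) + 324 = (2*(33 - 4*(-11))/(-4 - 11) + (144 - 1*14)) + 324 = (2*(33 + 44)/(-15) + (144 - 14)) + 324 = (2*(-1/15)*77 + 130) + 324 = (-154/15 + 130) + 324 = 1796/15 + 324 = 6656/15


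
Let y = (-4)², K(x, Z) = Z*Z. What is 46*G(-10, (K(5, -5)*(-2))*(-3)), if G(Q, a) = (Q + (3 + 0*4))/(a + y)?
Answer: -161/83 ≈ -1.9398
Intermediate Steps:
K(x, Z) = Z²
y = 16
G(Q, a) = (3 + Q)/(16 + a) (G(Q, a) = (Q + (3 + 0*4))/(a + 16) = (Q + (3 + 0))/(16 + a) = (Q + 3)/(16 + a) = (3 + Q)/(16 + a))
46*G(-10, (K(5, -5)*(-2))*(-3)) = 46*((3 - 10)/(16 + ((-5)²*(-2))*(-3))) = 46*(-7/(16 + (25*(-2))*(-3))) = 46*(-7/(16 - 50*(-3))) = 46*(-7/(16 + 150)) = 46*(-7/166) = -161/83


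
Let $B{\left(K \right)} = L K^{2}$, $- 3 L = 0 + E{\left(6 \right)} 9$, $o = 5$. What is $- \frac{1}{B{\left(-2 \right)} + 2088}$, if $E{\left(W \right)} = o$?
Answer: $- \frac{1}{2028} \approx -0.0004931$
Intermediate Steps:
$E{\left(W \right)} = 5$
$L = -15$ ($L = - \frac{0 + 5 \cdot 9}{3} = - \frac{0 + 45}{3} = \left(- \frac{1}{3}\right) 45 = -15$)
$B{\left(K \right)} = - 15 K^{2}$
$- \frac{1}{B{\left(-2 \right)} + 2088} = - \frac{1}{- 15 \left(-2\right)^{2} + 2088} = - \frac{1}{\left(-15\right) 4 + 2088} = - \frac{1}{-60 + 2088} = - \frac{1}{2028}$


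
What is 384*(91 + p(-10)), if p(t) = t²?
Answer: 73344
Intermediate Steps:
384*(91 + p(-10)) = 384*(91 + (-10)²) = 384*(91 + 100) = 384*191 = 73344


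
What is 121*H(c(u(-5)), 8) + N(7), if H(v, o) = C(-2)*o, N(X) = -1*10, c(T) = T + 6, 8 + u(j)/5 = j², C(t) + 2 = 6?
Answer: 3862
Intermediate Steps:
C(t) = 4 (C(t) = -2 + 6 = 4)
u(j) = -40 + 5*j²
c(T) = 6 + T
N(X) = -10
H(v, o) = 4*o
121*H(c(u(-5)), 8) + N(7) = 121*(4*8) - 10 = 121*32 - 10 = 3872 - 10 = 3862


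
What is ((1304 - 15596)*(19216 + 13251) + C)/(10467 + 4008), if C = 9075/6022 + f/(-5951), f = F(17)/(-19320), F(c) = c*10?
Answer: -16063604207880402191/501102304787700 ≈ -32057.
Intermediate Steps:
F(c) = 10*c
f = -17/1932 (f = (10*17)/(-19320) = 170*(-1/19320) = -17/1932 ≈ -0.0087992)
C = 52169195137/34618466652 (C = 9075/6022 - 17/1932/(-5951) = 9075*(1/6022) - 17/1932*(-1/5951) = 9075/6022 + 17/11497332 = 52169195137/34618466652 ≈ 1.5070)
((1304 - 15596)*(19216 + 13251) + C)/(10467 + 4008) = ((1304 - 15596)*(19216 + 13251) + 52169195137/34618466652)/(10467 + 4008) = (-14292*32467 + 52169195137/34618466652)/14475 = (-464018364 + 52169195137/34618466652)*(1/14475) = -16063604207880402191/34618466652*1/14475 = -16063604207880402191/501102304787700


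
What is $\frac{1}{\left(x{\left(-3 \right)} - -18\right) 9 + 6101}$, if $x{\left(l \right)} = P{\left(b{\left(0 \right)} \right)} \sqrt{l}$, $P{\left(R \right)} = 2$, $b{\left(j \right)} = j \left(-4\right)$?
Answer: $\frac{6263}{39226141} - \frac{18 i \sqrt{3}}{39226141} \approx 0.00015966 - 7.948 \cdot 10^{-7} i$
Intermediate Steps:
$b{\left(j \right)} = - 4 j$
$x{\left(l \right)} = 2 \sqrt{l}$
$\frac{1}{\left(x{\left(-3 \right)} - -18\right) 9 + 6101} = \frac{1}{\left(2 \sqrt{-3} - -18\right) 9 + 6101} = \frac{1}{\left(2 i \sqrt{3} + \left(-1 + 19\right)\right) 9 + 6101} = \frac{1}{\left(2 i \sqrt{3} + 18\right) 9 + 6101} = \frac{1}{\left(18 + 2 i \sqrt{3}\right) 9 + 6101} = \frac{1}{\left(162 + 18 i \sqrt{3}\right) + 6101} = \frac{1}{6263 + 18 i \sqrt{3}}$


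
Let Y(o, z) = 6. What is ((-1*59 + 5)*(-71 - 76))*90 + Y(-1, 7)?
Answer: 714426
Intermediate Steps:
((-1*59 + 5)*(-71 - 76))*90 + Y(-1, 7) = ((-1*59 + 5)*(-71 - 76))*90 + 6 = ((-59 + 5)*(-147))*90 + 6 = -54*(-147)*90 + 6 = 7938*90 + 6 = 714420 + 6 = 714426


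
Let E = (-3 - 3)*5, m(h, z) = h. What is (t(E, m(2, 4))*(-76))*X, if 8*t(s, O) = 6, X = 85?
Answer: -4845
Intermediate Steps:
E = -30 (E = -6*5 = -30)
t(s, O) = ¾ (t(s, O) = (⅛)*6 = ¾)
(t(E, m(2, 4))*(-76))*X = ((¾)*(-76))*85 = -57*85 = -4845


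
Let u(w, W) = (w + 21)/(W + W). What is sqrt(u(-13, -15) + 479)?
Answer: sqrt(107715)/15 ≈ 21.880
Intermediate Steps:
u(w, W) = (21 + w)/(2*W) (u(w, W) = (21 + w)/((2*W)) = (21 + w)*(1/(2*W)) = (21 + w)/(2*W))
sqrt(u(-13, -15) + 479) = sqrt((1/2)*(21 - 13)/(-15) + 479) = sqrt((1/2)*(-1/15)*8 + 479) = sqrt(-4/15 + 479) = sqrt(7181/15) = sqrt(107715)/15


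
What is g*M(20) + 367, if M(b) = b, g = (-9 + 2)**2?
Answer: 1347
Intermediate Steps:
g = 49 (g = (-7)**2 = 49)
g*M(20) + 367 = 49*20 + 367 = 980 + 367 = 1347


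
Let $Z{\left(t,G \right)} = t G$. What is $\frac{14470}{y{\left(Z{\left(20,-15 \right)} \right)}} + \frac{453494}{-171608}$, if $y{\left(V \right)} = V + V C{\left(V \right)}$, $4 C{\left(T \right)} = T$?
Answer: $- \frac{23701247}{11905305} \approx -1.9908$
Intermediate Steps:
$C{\left(T \right)} = \frac{T}{4}$
$Z{\left(t,G \right)} = G t$
$y{\left(V \right)} = V + \frac{V^{2}}{4}$ ($y{\left(V \right)} = V + V \frac{V}{4} = V + \frac{V^{2}}{4}$)
$\frac{14470}{y{\left(Z{\left(20,-15 \right)} \right)}} + \frac{453494}{-171608} = \frac{14470}{\frac{1}{4} \left(\left(-15\right) 20\right) \left(4 - 300\right)} + \frac{453494}{-171608} = \frac{14470}{\frac{1}{4} \left(-300\right) \left(4 - 300\right)} + 453494 \left(- \frac{1}{171608}\right) = \frac{14470}{\frac{1}{4} \left(-300\right) \left(-296\right)} - \frac{226747}{85804} = \frac{14470}{22200} - \frac{226747}{85804} = 14470 \cdot \frac{1}{22200} - \frac{226747}{85804} = \frac{1447}{2220} - \frac{226747}{85804} = - \frac{23701247}{11905305}$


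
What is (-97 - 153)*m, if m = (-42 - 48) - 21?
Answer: 27750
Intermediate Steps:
m = -111 (m = -90 - 21 = -111)
(-97 - 153)*m = (-97 - 153)*(-111) = -250*(-111) = 27750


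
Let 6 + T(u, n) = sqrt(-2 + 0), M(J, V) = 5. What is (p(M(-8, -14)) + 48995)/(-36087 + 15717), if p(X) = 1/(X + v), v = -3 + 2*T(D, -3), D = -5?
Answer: -529145/219996 + I*sqrt(2)/1099980 ≈ -2.4052 + 1.2857e-6*I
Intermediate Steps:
T(u, n) = -6 + I*sqrt(2) (T(u, n) = -6 + sqrt(-2 + 0) = -6 + sqrt(-2) = -6 + I*sqrt(2))
v = -15 + 2*I*sqrt(2) (v = -3 + 2*(-6 + I*sqrt(2)) = -3 + (-12 + 2*I*sqrt(2)) = -15 + 2*I*sqrt(2) ≈ -15.0 + 2.8284*I)
p(X) = 1/(-15 + X + 2*I*sqrt(2)) (p(X) = 1/(X + (-15 + 2*I*sqrt(2))) = 1/(-15 + X + 2*I*sqrt(2)))
(p(M(-8, -14)) + 48995)/(-36087 + 15717) = (1/(-15 + 5 + 2*I*sqrt(2)) + 48995)/(-36087 + 15717) = (1/(-10 + 2*I*sqrt(2)) + 48995)/(-20370) = (48995 + 1/(-10 + 2*I*sqrt(2)))*(-1/20370) = -9799/4074 - 1/(20370*(-10 + 2*I*sqrt(2)))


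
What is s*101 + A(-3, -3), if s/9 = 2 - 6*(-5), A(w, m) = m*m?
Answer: 29097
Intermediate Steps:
A(w, m) = m**2
s = 288 (s = 9*(2 - 6*(-5)) = 9*(2 + 30) = 9*32 = 288)
s*101 + A(-3, -3) = 288*101 + (-3)**2 = 29088 + 9 = 29097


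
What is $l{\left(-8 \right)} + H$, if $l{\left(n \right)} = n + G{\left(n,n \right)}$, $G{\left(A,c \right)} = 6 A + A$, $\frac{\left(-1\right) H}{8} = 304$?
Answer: $-2496$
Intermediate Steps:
$H = -2432$ ($H = \left(-8\right) 304 = -2432$)
$G{\left(A,c \right)} = 7 A$
$l{\left(n \right)} = 8 n$ ($l{\left(n \right)} = n + 7 n = 8 n$)
$l{\left(-8 \right)} + H = 8 \left(-8\right) - 2432 = -64 - 2432 = -2496$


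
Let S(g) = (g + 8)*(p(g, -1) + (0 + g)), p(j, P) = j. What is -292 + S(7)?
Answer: -82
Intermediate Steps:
S(g) = 2*g*(8 + g) (S(g) = (g + 8)*(g + (0 + g)) = (8 + g)*(g + g) = (8 + g)*(2*g) = 2*g*(8 + g))
-292 + S(7) = -292 + 2*7*(8 + 7) = -292 + 2*7*15 = -292 + 210 = -82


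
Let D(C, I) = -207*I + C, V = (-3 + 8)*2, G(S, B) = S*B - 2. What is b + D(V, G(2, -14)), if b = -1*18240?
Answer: -12020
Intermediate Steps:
G(S, B) = -2 + B*S (G(S, B) = B*S - 2 = -2 + B*S)
V = 10 (V = 5*2 = 10)
D(C, I) = C - 207*I
b = -18240
b + D(V, G(2, -14)) = -18240 + (10 - 207*(-2 - 14*2)) = -18240 + (10 - 207*(-2 - 28)) = -18240 + (10 - 207*(-30)) = -18240 + (10 + 6210) = -18240 + 6220 = -12020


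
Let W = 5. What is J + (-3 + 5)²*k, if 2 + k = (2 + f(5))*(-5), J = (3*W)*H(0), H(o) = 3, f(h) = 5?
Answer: -103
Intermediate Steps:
J = 45 (J = (3*5)*3 = 15*3 = 45)
k = -37 (k = -2 + (2 + 5)*(-5) = -2 + 7*(-5) = -2 - 35 = -37)
J + (-3 + 5)²*k = 45 + (-3 + 5)²*(-37) = 45 + 2²*(-37) = 45 + 4*(-37) = 45 - 148 = -103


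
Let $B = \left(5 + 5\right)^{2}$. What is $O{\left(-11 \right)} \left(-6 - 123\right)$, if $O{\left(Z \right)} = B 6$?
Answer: $-77400$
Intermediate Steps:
$B = 100$ ($B = 10^{2} = 100$)
$O{\left(Z \right)} = 600$ ($O{\left(Z \right)} = 100 \cdot 6 = 600$)
$O{\left(-11 \right)} \left(-6 - 123\right) = 600 \left(-6 - 123\right) = 600 \left(-129\right) = -77400$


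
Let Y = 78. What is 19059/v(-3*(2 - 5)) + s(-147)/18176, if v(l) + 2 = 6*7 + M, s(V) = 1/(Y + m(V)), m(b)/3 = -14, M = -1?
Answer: 4156996621/8506368 ≈ 488.69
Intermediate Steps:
m(b) = -42 (m(b) = 3*(-14) = -42)
s(V) = 1/36 (s(V) = 1/(78 - 42) = 1/36)
v(l) = 39 (v(l) = -2 + (6*7 - 1) = -2 + (42 - 1) = -2 + 41 = 39)
19059/v(-3*(2 - 5)) + s(-147)/18176 = 19059/39 + (1/36)/18176 = 19059*(1/39) + (1/36)*(1/18176) = 6353/13 + 1/654336 = 4156996621/8506368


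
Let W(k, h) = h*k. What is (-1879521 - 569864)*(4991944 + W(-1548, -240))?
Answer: -13137188269640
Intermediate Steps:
(-1879521 - 569864)*(4991944 + W(-1548, -240)) = (-1879521 - 569864)*(4991944 - 240*(-1548)) = -2449385*(4991944 + 371520) = -2449385*5363464 = -13137188269640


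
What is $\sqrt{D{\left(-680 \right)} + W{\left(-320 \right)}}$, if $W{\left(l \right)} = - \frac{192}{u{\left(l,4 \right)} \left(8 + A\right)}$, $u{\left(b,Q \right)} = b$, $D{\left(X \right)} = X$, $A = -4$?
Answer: $\frac{i \sqrt{67985}}{10} \approx 26.074 i$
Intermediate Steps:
$W{\left(l \right)} = - \frac{48}{l}$ ($W{\left(l \right)} = - \frac{192}{l \left(8 - 4\right)} = - \frac{192}{l 4} = - \frac{192}{4 l} = - 192 \frac{1}{4 l} = - \frac{48}{l}$)
$\sqrt{D{\left(-680 \right)} + W{\left(-320 \right)}} = \sqrt{-680 - \frac{48}{-320}} = \sqrt{-680 - - \frac{3}{20}} = \sqrt{-680 + \frac{3}{20}} = \sqrt{- \frac{13597}{20}} = \frac{i \sqrt{67985}}{10}$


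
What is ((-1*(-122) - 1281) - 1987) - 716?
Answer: -3862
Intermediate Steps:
((-1*(-122) - 1281) - 1987) - 716 = ((122 - 1281) - 1987) - 716 = (-1159 - 1987) - 716 = -3146 - 716 = -3862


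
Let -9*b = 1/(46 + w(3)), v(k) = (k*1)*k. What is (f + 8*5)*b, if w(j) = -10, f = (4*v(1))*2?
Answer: -4/27 ≈ -0.14815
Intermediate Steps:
v(k) = k² (v(k) = k*k = k²)
f = 8 (f = (4*1²)*2 = (4*1)*2 = 4*2 = 8)
b = -1/324 (b = -1/(9*(46 - 10)) = -⅑/36 = -⅑*1/36 = -1/324 ≈ -0.0030864)
(f + 8*5)*b = (8 + 8*5)*(-1/324) = (8 + 40)*(-1/324) = 48*(-1/324) = -4/27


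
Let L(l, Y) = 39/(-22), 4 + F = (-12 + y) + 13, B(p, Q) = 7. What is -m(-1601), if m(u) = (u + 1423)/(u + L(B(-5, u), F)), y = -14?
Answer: -3916/35261 ≈ -0.11106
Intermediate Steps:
F = -17 (F = -4 + ((-12 - 14) + 13) = -4 + (-26 + 13) = -4 - 13 = -17)
L(l, Y) = -39/22 (L(l, Y) = 39*(-1/22) = -39/22)
m(u) = (1423 + u)/(-39/22 + u) (m(u) = (u + 1423)/(u - 39/22) = (1423 + u)/(-39/22 + u))
-m(-1601) = -22*(1423 - 1601)/(-39 + 22*(-1601)) = -22*(-178)/(-39 - 35222) = -22*(-178)/(-35261) = -22*(-1)*(-178)/35261 = -1*3916/35261 = -3916/35261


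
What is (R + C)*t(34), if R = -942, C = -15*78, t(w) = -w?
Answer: 71808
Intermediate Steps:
C = -1170
(R + C)*t(34) = (-942 - 1170)*(-1*34) = -2112*(-34) = 71808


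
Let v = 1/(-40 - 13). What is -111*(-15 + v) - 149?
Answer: 80459/53 ≈ 1518.1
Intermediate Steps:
v = -1/53 (v = 1/(-53) = -1/53 ≈ -0.018868)
-111*(-15 + v) - 149 = -111*(-15 - 1/53) - 149 = -111*(-796/53) - 149 = 88356/53 - 149 = 80459/53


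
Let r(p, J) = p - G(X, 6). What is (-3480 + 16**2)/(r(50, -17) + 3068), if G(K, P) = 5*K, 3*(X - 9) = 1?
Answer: -4836/4607 ≈ -1.0497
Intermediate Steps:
X = 28/3 (X = 9 + (1/3)*1 = 9 + 1/3 = 28/3 ≈ 9.3333)
r(p, J) = -140/3 + p (r(p, J) = p - 5*28/3 = p - 1*140/3 = p - 140/3 = -140/3 + p)
(-3480 + 16**2)/(r(50, -17) + 3068) = (-3480 + 16**2)/((-140/3 + 50) + 3068) = (-3480 + 256)/(10/3 + 3068) = -3224/9214/3 = -3224*3/9214 = -4836/4607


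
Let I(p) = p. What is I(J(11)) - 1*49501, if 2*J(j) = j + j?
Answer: -49490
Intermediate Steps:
J(j) = j (J(j) = (j + j)/2 = (2*j)/2 = j)
I(J(11)) - 1*49501 = 11 - 1*49501 = 11 - 49501 = -49490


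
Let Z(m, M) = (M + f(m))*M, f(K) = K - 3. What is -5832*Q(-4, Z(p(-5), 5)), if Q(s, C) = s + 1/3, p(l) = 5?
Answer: 21384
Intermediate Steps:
f(K) = -3 + K
Z(m, M) = M*(-3 + M + m) (Z(m, M) = (M + (-3 + m))*M = (-3 + M + m)*M = M*(-3 + M + m))
Q(s, C) = 1/3 + s (Q(s, C) = s + 1/3 = 1/3 + s)
-5832*Q(-4, Z(p(-5), 5)) = -5832*(1/3 - 4) = -5832*(-11/3) = 21384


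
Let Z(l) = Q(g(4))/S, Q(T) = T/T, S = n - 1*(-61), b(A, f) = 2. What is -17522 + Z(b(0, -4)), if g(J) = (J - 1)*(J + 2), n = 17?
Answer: -1366715/78 ≈ -17522.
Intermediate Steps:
g(J) = (-1 + J)*(2 + J)
S = 78 (S = 17 - 1*(-61) = 17 + 61 = 78)
Q(T) = 1
Z(l) = 1/78
-17522 + Z(b(0, -4)) = -17522 + 1/78 = -1366715/78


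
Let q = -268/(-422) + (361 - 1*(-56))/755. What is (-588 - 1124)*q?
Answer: -323836784/159305 ≈ -2032.8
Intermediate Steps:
q = 189157/159305 (q = -268*(-1/422) + (361 + 56)*(1/755) = 134/211 + 417*(1/755) = 134/211 + 417/755 = 189157/159305 ≈ 1.1874)
(-588 - 1124)*q = (-588 - 1124)*(189157/159305) = -1712*189157/159305 = -323836784/159305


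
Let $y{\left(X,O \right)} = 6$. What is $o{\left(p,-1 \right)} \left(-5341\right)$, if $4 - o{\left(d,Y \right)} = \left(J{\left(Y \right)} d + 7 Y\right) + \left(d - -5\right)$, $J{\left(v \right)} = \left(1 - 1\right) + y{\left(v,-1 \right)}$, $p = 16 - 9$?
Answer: $229663$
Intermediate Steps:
$p = 7$
$J{\left(v \right)} = 6$ ($J{\left(v \right)} = \left(1 - 1\right) + 6 = 0 + 6 = 6$)
$o{\left(d,Y \right)} = -1 - 7 Y - 7 d$ ($o{\left(d,Y \right)} = 4 - \left(\left(6 d + 7 Y\right) + \left(d - -5\right)\right) = 4 - \left(\left(6 d + 7 Y\right) + \left(d + 5\right)\right) = 4 - \left(\left(6 d + 7 Y\right) + \left(5 + d\right)\right) = 4 - \left(5 + 7 Y + 7 d\right) = -1 - 7 Y - 7 d$)
$o{\left(p,-1 \right)} \left(-5341\right) = \left(-1 - -7 - 49\right) \left(-5341\right) = \left(-1 + 7 - 49\right) \left(-5341\right) = \left(-43\right) \left(-5341\right) = 229663$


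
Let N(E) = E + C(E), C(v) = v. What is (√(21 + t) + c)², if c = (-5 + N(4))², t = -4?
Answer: (9 + √17)² ≈ 172.22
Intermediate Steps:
N(E) = 2*E (N(E) = E + E = 2*E)
c = 9 (c = (-5 + 2*4)² = (-5 + 8)² = 3² = 9)
(√(21 + t) + c)² = (√(21 - 4) + 9)² = (√17 + 9)² = (9 + √17)²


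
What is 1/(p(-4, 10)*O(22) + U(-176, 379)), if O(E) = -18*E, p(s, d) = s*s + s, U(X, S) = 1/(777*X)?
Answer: -136752/649845505 ≈ -0.00021044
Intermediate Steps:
U(X, S) = 1/(777*X)
p(s, d) = s + s² (p(s, d) = s² + s = s + s²)
1/(p(-4, 10)*O(22) + U(-176, 379)) = 1/((-4*(1 - 4))*(-18*22) + (1/777)/(-176)) = 1/(-4*(-3)*(-396) + (1/777)*(-1/176)) = 1/(12*(-396) - 1/136752) = 1/(-4752 - 1/136752) = 1/(-649845505/136752) = -136752/649845505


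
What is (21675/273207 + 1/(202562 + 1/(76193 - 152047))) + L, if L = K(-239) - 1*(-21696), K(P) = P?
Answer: 1766154601313446456/82311043982079 ≈ 21457.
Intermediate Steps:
L = 21457 (L = -239 - 1*(-21696) = -239 + 21696 = 21457)
(21675/273207 + 1/(202562 + 1/(76193 - 152047))) + L = (21675/273207 + 1/(202562 + 1/(76193 - 152047))) + 21457 = (21675*(1/273207) + 1/(202562 + 1/(-75854))) + 21457 = (425/5357 + 1/(202562 - 1/75854)) + 21457 = (425/5357 + 1/(15365137947/75854)) + 21457 = (425/5357 + 75854/15365137947) + 21457 = 6530589977353/82311043982079 + 21457 = 1766154601313446456/82311043982079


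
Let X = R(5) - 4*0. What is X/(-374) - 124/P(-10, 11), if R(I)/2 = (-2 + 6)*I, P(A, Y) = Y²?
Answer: -2328/2057 ≈ -1.1317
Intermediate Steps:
R(I) = 8*I (R(I) = 2*((-2 + 6)*I) = 2*(4*I) = 8*I)
X = 40 (X = 8*5 - 4*0 = 40 + 0 = 40)
X/(-374) - 124/P(-10, 11) = 40/(-374) - 124/(11²) = 40*(-1/374) - 124/121 = -20/187 - 124*1/121 = -20/187 - 124/121 = -2328/2057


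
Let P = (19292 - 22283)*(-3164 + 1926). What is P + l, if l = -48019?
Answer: 3654839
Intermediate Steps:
P = 3702858 (P = -2991*(-1238) = 3702858)
P + l = 3702858 - 48019 = 3654839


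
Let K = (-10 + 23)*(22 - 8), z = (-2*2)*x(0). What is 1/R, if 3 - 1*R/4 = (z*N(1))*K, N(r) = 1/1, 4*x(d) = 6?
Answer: 1/4380 ≈ 0.00022831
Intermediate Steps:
x(d) = 3/2 (x(d) = (1/4)*6 = 3/2)
N(r) = 1
z = -6 (z = -2*2*(3/2) = -4*3/2 = -6)
K = 182 (K = 13*14 = 182)
R = 4380 (R = 12 - 4*(-6*1)*182 = 12 - (-24)*182 = 12 - 4*(-1092) = 12 + 4368 = 4380)
1/R = 1/4380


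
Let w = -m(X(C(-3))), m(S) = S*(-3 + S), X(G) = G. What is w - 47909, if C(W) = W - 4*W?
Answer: -47963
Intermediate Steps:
C(W) = -3*W
w = -54 (w = -(-3*(-3))*(-3 - 3*(-3)) = -9*(-3 + 9) = -9*6 = -1*54 = -54)
w - 47909 = -54 - 47909 = -47963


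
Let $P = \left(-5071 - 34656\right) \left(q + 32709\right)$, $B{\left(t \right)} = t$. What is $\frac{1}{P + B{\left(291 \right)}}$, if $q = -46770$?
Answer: $\frac{1}{558601638} \approx 1.7902 \cdot 10^{-9}$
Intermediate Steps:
$P = 558601347$ ($P = \left(-5071 - 34656\right) \left(-46770 + 32709\right) = \left(-39727\right) \left(-14061\right) = 558601347$)
$\frac{1}{P + B{\left(291 \right)}} = \frac{1}{558601347 + 291} = \frac{1}{558601638}$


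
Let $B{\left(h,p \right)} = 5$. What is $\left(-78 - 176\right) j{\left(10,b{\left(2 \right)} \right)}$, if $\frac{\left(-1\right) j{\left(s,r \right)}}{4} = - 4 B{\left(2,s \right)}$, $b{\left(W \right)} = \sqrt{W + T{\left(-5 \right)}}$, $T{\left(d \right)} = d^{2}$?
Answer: $-20320$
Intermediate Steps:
$b{\left(W \right)} = \sqrt{25 + W}$ ($b{\left(W \right)} = \sqrt{W + \left(-5\right)^{2}} = \sqrt{W + 25} = \sqrt{25 + W}$)
$j{\left(s,r \right)} = 80$ ($j{\left(s,r \right)} = - 4 \left(\left(-4\right) 5\right) = \left(-4\right) \left(-20\right) = 80$)
$\left(-78 - 176\right) j{\left(10,b{\left(2 \right)} \right)} = \left(-78 - 176\right) 80 = \left(-254\right) 80 = -20320$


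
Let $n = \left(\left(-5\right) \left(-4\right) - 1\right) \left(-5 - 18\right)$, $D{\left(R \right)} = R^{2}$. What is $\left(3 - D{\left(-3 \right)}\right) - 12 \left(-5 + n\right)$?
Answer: $5298$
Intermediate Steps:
$n = -437$ ($n = \left(20 - 1\right) \left(-5 - 18\right) = 19 \left(-23\right) = -437$)
$\left(3 - D{\left(-3 \right)}\right) - 12 \left(-5 + n\right) = \left(3 - \left(-3\right)^{2}\right) - 12 \left(-5 - 437\right) = \left(3 - 9\right) - -5304 = \left(3 - 9\right) + 5304 = -6 + 5304 = 5298$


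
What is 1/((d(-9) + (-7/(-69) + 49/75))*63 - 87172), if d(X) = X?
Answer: -575/50422583 ≈ -1.1404e-5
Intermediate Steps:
1/((d(-9) + (-7/(-69) + 49/75))*63 - 87172) = 1/((-9 + (-7/(-69) + 49/75))*63 - 87172) = 1/((-9 + (-7*(-1/69) + 49*(1/75)))*63 - 87172) = 1/((-9 + (7/69 + 49/75))*63 - 87172) = 1/((-9 + 434/575)*63 - 87172) = 1/(-4741/575*63 - 87172) = 1/(-298683/575 - 87172) = 1/(-50422583/575) = -575/50422583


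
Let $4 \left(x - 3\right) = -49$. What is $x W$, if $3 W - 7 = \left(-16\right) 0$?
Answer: $- \frac{259}{12} \approx -21.583$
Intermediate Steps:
$x = - \frac{37}{4}$ ($x = 3 + \frac{1}{4} \left(-49\right) = 3 - \frac{49}{4} = - \frac{37}{4} \approx -9.25$)
$W = \frac{7}{3}$ ($W = \frac{7}{3} + \frac{\left(-16\right) 0}{3} = \frac{7}{3} + \frac{1}{3} \cdot 0 = \frac{7}{3} + 0 = \frac{7}{3} \approx 2.3333$)
$x W = \left(- \frac{37}{4}\right) \frac{7}{3} = - \frac{259}{12}$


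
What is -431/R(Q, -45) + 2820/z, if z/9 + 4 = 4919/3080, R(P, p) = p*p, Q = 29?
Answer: -652483277/4995675 ≈ -130.61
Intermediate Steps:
R(P, p) = p²
z = -66609/3080 (z = -36 + 9*(4919/3080) = -36 + 44271/3080 = -66609/3080 ≈ -21.626)
-431/R(Q, -45) + 2820/z = -431/((-45)²) + 2820/(-66609/3080) = -431/2025 + 2820*(-3080/66609) = -431*1/2025 - 2895200/22203 = -431/2025 - 2895200/22203 = -652483277/4995675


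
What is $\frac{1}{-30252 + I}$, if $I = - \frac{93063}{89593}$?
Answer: $- \frac{89593}{2710460499} \approx -3.3055 \cdot 10^{-5}$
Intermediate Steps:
$I = - \frac{93063}{89593}$ ($I = \left(-93063\right) \frac{1}{89593} = - \frac{93063}{89593} \approx -1.0387$)
$\frac{1}{-30252 + I} = \frac{1}{-30252 - \frac{93063}{89593}} = \frac{1}{- \frac{2710460499}{89593}} = - \frac{89593}{2710460499}$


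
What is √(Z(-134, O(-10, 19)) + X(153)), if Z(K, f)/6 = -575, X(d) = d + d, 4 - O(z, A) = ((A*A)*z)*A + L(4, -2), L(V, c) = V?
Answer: 2*I*√786 ≈ 56.071*I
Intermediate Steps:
O(z, A) = -z*A³ (O(z, A) = 4 - (((A*A)*z)*A + 4) = 4 - ((A²*z)*A + 4) = 4 - ((z*A²)*A + 4) = 4 - (z*A³ + 4) = 4 - (4 + z*A³) = 4 + (-4 - z*A³) = -z*A³)
X(d) = 2*d
Z(K, f) = -3450 (Z(K, f) = 6*(-575) = -3450)
√(Z(-134, O(-10, 19)) + X(153)) = √(-3450 + 2*153) = √(-3450 + 306) = √(-3144) = 2*I*√786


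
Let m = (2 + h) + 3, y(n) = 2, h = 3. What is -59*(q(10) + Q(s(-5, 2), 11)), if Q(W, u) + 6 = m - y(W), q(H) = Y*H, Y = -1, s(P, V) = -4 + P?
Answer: 590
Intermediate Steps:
q(H) = -H
m = 8 (m = (2 + 3) + 3 = 5 + 3 = 8)
Q(W, u) = 0 (Q(W, u) = -6 + (8 - 1*2) = -6 + (8 - 2) = -6 + 6 = 0)
-59*(q(10) + Q(s(-5, 2), 11)) = -59*(-1*10 + 0) = -59*(-10 + 0) = -59*(-10) = 590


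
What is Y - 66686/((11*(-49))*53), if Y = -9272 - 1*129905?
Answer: -3975802673/28567 ≈ -1.3917e+5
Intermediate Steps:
Y = -139177 (Y = -9272 - 129905 = -139177)
Y - 66686/((11*(-49))*53) = -139177 - 66686/((11*(-49))*53) = -139177 - 66686/((-539*53)) = -139177 - 66686/(-28567) = -139177 - 66686*(-1)/28567 = -139177 - 1*(-66686/28567) = -139177 + 66686/28567 = -3975802673/28567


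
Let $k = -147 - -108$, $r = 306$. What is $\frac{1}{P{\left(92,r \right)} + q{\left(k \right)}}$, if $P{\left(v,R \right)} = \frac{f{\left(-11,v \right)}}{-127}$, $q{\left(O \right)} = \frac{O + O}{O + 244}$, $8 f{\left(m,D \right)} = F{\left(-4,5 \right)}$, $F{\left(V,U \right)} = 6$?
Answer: $- \frac{104140}{40239} \approx -2.588$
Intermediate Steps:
$f{\left(m,D \right)} = \frac{3}{4}$ ($f{\left(m,D \right)} = \frac{1}{8} \cdot 6 = \frac{3}{4}$)
$k = -39$ ($k = -147 + 108 = -39$)
$q{\left(O \right)} = \frac{2 O}{244 + O}$
$P{\left(v,R \right)} = - \frac{3}{508}$ ($P{\left(v,R \right)} = \frac{3}{4 \left(-127\right)} = \frac{3}{4} \left(- \frac{1}{127}\right) = - \frac{3}{508}$)
$\frac{1}{P{\left(92,r \right)} + q{\left(k \right)}} = \frac{1}{- \frac{3}{508} + 2 \left(-39\right) \frac{1}{244 - 39}} = \frac{1}{- \frac{3}{508} + 2 \left(-39\right) \frac{1}{205}} = \frac{1}{- \frac{3}{508} - \frac{78}{205}} = \frac{1}{- \frac{40239}{104140}} = - \frac{104140}{40239}$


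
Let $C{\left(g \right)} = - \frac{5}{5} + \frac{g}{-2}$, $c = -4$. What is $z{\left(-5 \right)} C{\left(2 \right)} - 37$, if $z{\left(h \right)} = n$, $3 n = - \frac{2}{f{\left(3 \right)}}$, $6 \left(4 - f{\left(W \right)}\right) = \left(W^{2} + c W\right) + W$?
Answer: $- \frac{110}{3} \approx -36.667$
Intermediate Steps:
$C{\left(g \right)} = -1 - \frac{g}{2}$ ($C{\left(g \right)} = \left(-5\right) \frac{1}{5} + g \left(- \frac{1}{2}\right) = -1 - \frac{g}{2}$)
$f{\left(W \right)} = 4 + \frac{W}{2} - \frac{W^{2}}{6}$ ($f{\left(W \right)} = 4 - \frac{\left(W^{2} - 4 W\right) + W}{6} = 4 - \frac{W^{2} - 3 W}{6} = 4 - \left(- \frac{W}{2} + \frac{W^{2}}{6}\right) = 4 + \frac{W}{2} - \frac{W^{2}}{6}$)
$n = - \frac{1}{6}$ ($n = \frac{\left(-2\right) \frac{1}{4 + \frac{1}{2} \cdot 3 - \frac{3^{2}}{6}}}{3} = \frac{\left(-2\right) \frac{1}{4 + \frac{3}{2} - \frac{3}{2}}}{3} = \frac{\left(-2\right) \frac{1}{4}}{3} = \frac{1}{3} \left(- \frac{1}{2}\right) = - \frac{1}{6} \approx -0.16667$)
$z{\left(h \right)} = - \frac{1}{6}$
$z{\left(-5 \right)} C{\left(2 \right)} - 37 = - \frac{-1 - 1}{6} - 37 = \left(- \frac{1}{6}\right) \left(-2\right) - 37 = \frac{1}{3} - 37 = - \frac{110}{3}$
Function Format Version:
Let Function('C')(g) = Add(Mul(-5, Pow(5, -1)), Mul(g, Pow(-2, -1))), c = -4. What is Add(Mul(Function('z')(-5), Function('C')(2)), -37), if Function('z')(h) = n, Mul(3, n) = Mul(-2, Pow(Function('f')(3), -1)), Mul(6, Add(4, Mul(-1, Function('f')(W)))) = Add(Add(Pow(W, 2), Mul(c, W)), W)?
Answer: Rational(-110, 3) ≈ -36.667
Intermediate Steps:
Function('C')(g) = Add(-1, Mul(Rational(-1, 2), g)) (Function('C')(g) = Add(Mul(-5, Rational(1, 5)), Mul(g, Rational(-1, 2))) = Add(-1, Mul(Rational(-1, 2), g)))
Function('f')(W) = Add(4, Mul(Rational(1, 2), W), Mul(Rational(-1, 6), Pow(W, 2))) (Function('f')(W) = Add(4, Mul(Rational(-1, 6), Add(Add(Pow(W, 2), Mul(-4, W)), W))) = Add(4, Mul(Rational(-1, 6), Add(Pow(W, 2), Mul(-3, W)))) = Add(4, Add(Mul(Rational(1, 2), W), Mul(Rational(-1, 6), Pow(W, 2)))) = Add(4, Mul(Rational(1, 2), W), Mul(Rational(-1, 6), Pow(W, 2))))
n = Rational(-1, 6) (n = Mul(Rational(1, 3), Mul(-2, Pow(Add(4, Mul(Rational(1, 2), 3), Mul(Rational(-1, 6), Pow(3, 2))), -1))) = Mul(Rational(1, 3), Mul(-2, Pow(Add(4, Rational(3, 2), Mul(Rational(-1, 6), 9)), -1))) = Mul(Rational(1, 3), Mul(-2, Pow(Add(4, Rational(3, 2), Rational(-3, 2)), -1))) = Mul(Rational(1, 3), Mul(-2, Pow(4, -1))) = Mul(Rational(1, 3), Mul(-2, Rational(1, 4))) = Mul(Rational(1, 3), Rational(-1, 2)) = Rational(-1, 6) ≈ -0.16667)
Function('z')(h) = Rational(-1, 6)
Add(Mul(Function('z')(-5), Function('C')(2)), -37) = Add(Mul(Rational(-1, 6), Add(-1, Mul(Rational(-1, 2), 2))), -37) = Add(Mul(Rational(-1, 6), Add(-1, -1)), -37) = Add(Mul(Rational(-1, 6), -2), -37) = Add(Rational(1, 3), -37) = Rational(-110, 3)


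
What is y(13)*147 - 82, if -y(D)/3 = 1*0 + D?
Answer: -5815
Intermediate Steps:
y(D) = -3*D (y(D) = -3*(1*0 + D) = -3*(0 + D) = -3*D)
y(13)*147 - 82 = -3*13*147 - 82 = -39*147 - 82 = -5733 - 82 = -5815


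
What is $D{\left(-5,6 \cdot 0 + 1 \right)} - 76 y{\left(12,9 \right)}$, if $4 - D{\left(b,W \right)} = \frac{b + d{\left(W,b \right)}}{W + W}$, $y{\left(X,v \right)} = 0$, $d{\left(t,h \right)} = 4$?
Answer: $\frac{9}{2} \approx 4.5$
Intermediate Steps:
$D{\left(b,W \right)} = 4 - \frac{4 + b}{2 W}$ ($D{\left(b,W \right)} = 4 - \frac{b + 4}{W + W} = 4 - \frac{4 + b}{2 W}$)
$D{\left(-5,6 \cdot 0 + 1 \right)} - 76 y{\left(12,9 \right)} = \frac{-4 - -5 + 8 \left(6 \cdot 0 + 1\right)}{2 \left(6 \cdot 0 + 1\right)} - 0 = \frac{-4 + 5 + 8 \left(0 + 1\right)}{2 \left(0 + 1\right)} + 0 = \frac{-4 + 5 + 8 \cdot 1}{2 \cdot 1} + 0 = \frac{1}{2} \cdot 1 \left(-4 + 5 + 8\right) + 0 = \frac{1}{2} \cdot 1 \cdot 9 + 0 = \frac{9}{2} + 0 = \frac{9}{2}$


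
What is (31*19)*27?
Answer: 15903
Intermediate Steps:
(31*19)*27 = 589*27 = 15903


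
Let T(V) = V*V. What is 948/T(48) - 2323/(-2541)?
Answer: 215585/162624 ≈ 1.3257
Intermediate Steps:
T(V) = V**2
948/T(48) - 2323/(-2541) = 948/(48**2) - 2323/(-2541) = 948/2304 - 2323*(-1/2541) = 948*(1/2304) + 2323/2541 = 79/192 + 2323/2541 = 215585/162624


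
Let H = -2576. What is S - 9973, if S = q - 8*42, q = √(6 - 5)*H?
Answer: -12885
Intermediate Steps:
q = -2576 (q = √(6 - 5)*(-2576) = √1*(-2576) = 1*(-2576) = -2576)
S = -2912 (S = -2576 - 8*42 = -2576 - 336 = -2912)
S - 9973 = -2912 - 9973 = -12885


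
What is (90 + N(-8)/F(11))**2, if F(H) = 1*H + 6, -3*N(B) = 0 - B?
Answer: 20994724/2601 ≈ 8071.8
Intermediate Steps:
N(B) = B/3 (N(B) = -(0 - B)/3 = -(-1)*B/3 = B/3)
F(H) = 6 + H (F(H) = H + 6 = 6 + H)
(90 + N(-8)/F(11))**2 = (90 + ((1/3)*(-8))/(6 + 11))**2 = (90 - 8/3/17)**2 = (90 - 8/3*1/17)**2 = (90 - 8/51)**2 = (4582/51)**2 = 20994724/2601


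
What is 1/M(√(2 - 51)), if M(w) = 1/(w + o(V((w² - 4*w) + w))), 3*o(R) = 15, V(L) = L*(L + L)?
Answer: 5 + 7*I ≈ 5.0 + 7.0*I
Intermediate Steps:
V(L) = 2*L² (V(L) = L*(2*L) = 2*L²)
o(R) = 5 (o(R) = (⅓)*15 = 5)
M(w) = 1/(5 + w) (M(w) = 1/(w + 5) = 1/(5 + w))
1/M(√(2 - 51)) = 1/(1/(5 + √(2 - 51))) = 1/(1/(5 + √(-49))) = 1/(1/(5 + 7*I)) = 1/((5 - 7*I)/74) = 5 + 7*I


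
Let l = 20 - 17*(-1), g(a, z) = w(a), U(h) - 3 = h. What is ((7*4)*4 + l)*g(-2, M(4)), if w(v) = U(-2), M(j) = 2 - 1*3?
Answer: 149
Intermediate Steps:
U(h) = 3 + h
M(j) = -1 (M(j) = 2 - 3 = -1)
w(v) = 1 (w(v) = 3 - 2 = 1)
g(a, z) = 1
l = 37 (l = 20 + 17 = 37)
((7*4)*4 + l)*g(-2, M(4)) = ((7*4)*4 + 37)*1 = (28*4 + 37)*1 = (112 + 37)*1 = 149*1 = 149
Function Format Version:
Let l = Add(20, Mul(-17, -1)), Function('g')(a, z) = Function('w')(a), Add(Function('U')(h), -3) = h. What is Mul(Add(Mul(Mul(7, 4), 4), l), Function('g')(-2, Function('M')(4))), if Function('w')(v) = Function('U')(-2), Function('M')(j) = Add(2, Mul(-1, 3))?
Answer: 149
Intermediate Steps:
Function('U')(h) = Add(3, h)
Function('M')(j) = -1 (Function('M')(j) = Add(2, -3) = -1)
Function('w')(v) = 1 (Function('w')(v) = Add(3, -2) = 1)
Function('g')(a, z) = 1
l = 37 (l = Add(20, 17) = 37)
Mul(Add(Mul(Mul(7, 4), 4), l), Function('g')(-2, Function('M')(4))) = Mul(Add(Mul(Mul(7, 4), 4), 37), 1) = Mul(Add(Mul(28, 4), 37), 1) = Mul(Add(112, 37), 1) = Mul(149, 1) = 149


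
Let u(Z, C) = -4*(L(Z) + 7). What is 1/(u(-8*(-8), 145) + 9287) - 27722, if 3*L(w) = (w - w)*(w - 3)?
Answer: -256677997/9259 ≈ -27722.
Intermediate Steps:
L(w) = 0 (L(w) = ((w - w)*(w - 3))/3 = (0*(-3 + w))/3 = (1/3)*0 = 0)
u(Z, C) = -28 (u(Z, C) = -4*(0 + 7) = -4*7 = -28)
1/(u(-8*(-8), 145) + 9287) - 27722 = 1/(-28 + 9287) - 27722 = 1/9259 - 27722 = -256677997/9259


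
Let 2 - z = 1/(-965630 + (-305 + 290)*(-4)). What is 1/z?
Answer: 965570/1931141 ≈ 0.50000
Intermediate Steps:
z = 1931141/965570 (z = 2 - 1/(-965630 + (-305 + 290)*(-4)) = 2 - 1/(-965630 - 15*(-4)) = 2 - 1/(-965630 + 60) = 2 - 1/(-965570) = 2 - 1*(-1/965570) = 2 + 1/965570 = 1931141/965570 ≈ 2.0000)
1/z = 1/(1931141/965570) = 965570/1931141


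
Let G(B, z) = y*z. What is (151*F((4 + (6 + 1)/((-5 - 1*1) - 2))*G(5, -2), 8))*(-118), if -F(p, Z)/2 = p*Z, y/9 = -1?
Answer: 16036200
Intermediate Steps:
y = -9 (y = 9*(-1) = -9)
G(B, z) = -9*z
F(p, Z) = -2*Z*p (F(p, Z) = -2*p*Z = -2*Z*p)
(151*F((4 + (6 + 1)/((-5 - 1*1) - 2))*G(5, -2), 8))*(-118) = (151*(-2*8*(4 + (6 + 1)/((-5 - 1*1) - 2))*(-9*(-2))))*(-118) = (151*(-2*8*(4 + 7/((-5 - 1) - 2))*18))*(-118) = (151*(-2*8*(4 + 7/(-6 - 2))*18))*(-118) = (151*(-2*8*(4 + 7/(-8))*18))*(-118) = (151*(-2*8*(4 + 7*(-⅛))*18))*(-118) = (151*(-2*8*(4 - 7/8)*18))*(-118) = (151*(-2*8*(25/8)*18))*(-118) = (151*(-2*8*225/4))*(-118) = (151*(-900))*(-118) = -135900*(-118) = 16036200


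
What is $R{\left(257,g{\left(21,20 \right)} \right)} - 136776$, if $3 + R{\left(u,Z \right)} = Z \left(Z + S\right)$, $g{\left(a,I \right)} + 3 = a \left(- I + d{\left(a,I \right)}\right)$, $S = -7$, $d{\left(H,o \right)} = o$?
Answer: $-136749$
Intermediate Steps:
$g{\left(a,I \right)} = -3$ ($g{\left(a,I \right)} = -3 + a \left(- I + I\right) = -3 + a 0 = -3 + 0 = -3$)
$R{\left(u,Z \right)} = -3 + Z \left(-7 + Z\right)$ ($R{\left(u,Z \right)} = -3 + Z \left(Z - 7\right) = -3 + Z \left(-7 + Z\right)$)
$R{\left(257,g{\left(21,20 \right)} \right)} - 136776 = \left(-3 + \left(-3\right)^{2} - -21\right) - 136776 = \left(-3 + 9 + 21\right) - 136776 = 27 - 136776 = -136749$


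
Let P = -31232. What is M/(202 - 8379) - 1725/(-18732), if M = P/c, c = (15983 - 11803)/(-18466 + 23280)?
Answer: 239611028603/53354761460 ≈ 4.4909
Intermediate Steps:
c = 2090/2407 (c = 4180/4814 = 4180*(1/4814) = 2090/2407 ≈ 0.86830)
M = -37587712/1045 (M = -31232/2090/2407 = -31232*2407/2090 = -37587712/1045 ≈ -35969.)
M/(202 - 8379) - 1725/(-18732) = -37587712/(1045*(202 - 8379)) - 1725/(-18732) = -37587712/1045/(-8177) - 1725*(-1/18732) = -37587712/1045*(-1/8177) + 575/6244 = 37587712/8544965 + 575/6244 = 239611028603/53354761460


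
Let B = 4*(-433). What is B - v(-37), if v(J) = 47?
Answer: -1779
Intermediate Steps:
B = -1732
B - v(-37) = -1732 - 1*47 = -1732 - 47 = -1779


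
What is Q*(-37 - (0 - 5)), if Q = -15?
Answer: 480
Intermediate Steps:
Q*(-37 - (0 - 5)) = -15*(-37 - (0 - 5)) = -15*(-37 - 1*(-5)) = -15*(-37 + 5) = -15*(-32) = 480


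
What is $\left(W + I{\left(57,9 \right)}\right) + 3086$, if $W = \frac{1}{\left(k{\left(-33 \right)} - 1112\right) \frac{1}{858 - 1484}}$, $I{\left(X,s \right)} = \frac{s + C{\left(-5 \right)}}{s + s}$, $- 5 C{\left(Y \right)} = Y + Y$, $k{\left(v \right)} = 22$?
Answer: $\frac{30285289}{9810} \approx 3087.2$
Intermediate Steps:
$C{\left(Y \right)} = - \frac{2 Y}{5}$ ($C{\left(Y \right)} = - \frac{Y + Y}{5} = - \frac{2 Y}{5}$)
$I{\left(X,s \right)} = \frac{2 + s}{2 s}$ ($I{\left(X,s \right)} = \frac{s - -2}{s + s} = \frac{s + 2}{2 s} = \left(2 + s\right) \frac{1}{2 s} = \frac{2 + s}{2 s}$)
$W = \frac{313}{545}$ ($W = \frac{1}{\left(22 - 1112\right) \frac{1}{858 - 1484}} = \frac{1}{\left(-1090\right) \frac{1}{-626}} = \frac{1}{\left(-1090\right) \left(- \frac{1}{626}\right)} = \frac{1}{\frac{545}{313}} = \frac{313}{545} \approx 0.57431$)
$\left(W + I{\left(57,9 \right)}\right) + 3086 = \left(\frac{313}{545} + \frac{2 + 9}{2 \cdot 9}\right) + 3086 = \left(\frac{313}{545} + \frac{1}{2} \cdot \frac{1}{9} \cdot 11\right) + 3086 = \left(\frac{313}{545} + \frac{11}{18}\right) + 3086 = \frac{11629}{9810} + 3086 = \frac{30285289}{9810}$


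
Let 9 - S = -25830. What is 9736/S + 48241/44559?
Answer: 186702847/127928889 ≈ 1.4594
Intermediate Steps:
S = 25839 (S = 9 - 1*(-25830) = 9 + 25830 = 25839)
9736/S + 48241/44559 = 9736/25839 + 48241/44559 = 186702847/127928889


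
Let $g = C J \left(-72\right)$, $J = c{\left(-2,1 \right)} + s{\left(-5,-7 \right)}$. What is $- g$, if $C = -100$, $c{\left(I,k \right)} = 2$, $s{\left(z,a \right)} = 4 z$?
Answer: $129600$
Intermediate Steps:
$J = -18$ ($J = 2 + 4 \left(-5\right) = 2 - 20 = -18$)
$g = -129600$ ($g = \left(-100\right) \left(-18\right) \left(-72\right) = 1800 \left(-72\right) = -129600$)
$- g = \left(-1\right) \left(-129600\right) = 129600$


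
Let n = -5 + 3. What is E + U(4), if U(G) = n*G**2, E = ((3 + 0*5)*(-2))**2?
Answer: 4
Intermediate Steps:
n = -2
E = 36 (E = ((3 + 0)*(-2))**2 = (3*(-2))**2 = (-6)**2 = 36)
U(G) = -2*G**2
E + U(4) = 36 - 2*4**2 = 36 - 2*16 = 36 - 32 = 4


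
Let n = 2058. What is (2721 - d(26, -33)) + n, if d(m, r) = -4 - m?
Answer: 4809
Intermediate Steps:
(2721 - d(26, -33)) + n = (2721 - (-4 - 1*26)) + 2058 = (2721 - (-4 - 26)) + 2058 = (2721 - 1*(-30)) + 2058 = (2721 + 30) + 2058 = 2751 + 2058 = 4809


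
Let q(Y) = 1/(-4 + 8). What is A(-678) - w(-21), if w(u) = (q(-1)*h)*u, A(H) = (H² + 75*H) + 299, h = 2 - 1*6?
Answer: 409112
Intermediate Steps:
h = -4 (h = 2 - 6 = -4)
q(Y) = ¼ (q(Y) = 1/4 = ¼)
A(H) = 299 + H² + 75*H
w(u) = -u (w(u) = ((¼)*(-4))*u = -u)
A(-678) - w(-21) = (299 + (-678)² + 75*(-678)) - (-1)*(-21) = (299 + 459684 - 50850) - 1*21 = 409133 - 21 = 409112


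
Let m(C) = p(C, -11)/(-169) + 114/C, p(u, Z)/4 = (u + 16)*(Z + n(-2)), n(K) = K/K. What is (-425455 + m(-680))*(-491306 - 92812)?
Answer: 7142502710611647/28730 ≈ 2.4861e+11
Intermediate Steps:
n(K) = 1
p(u, Z) = 4*(1 + Z)*(16 + u) (p(u, Z) = 4*((u + 16)*(Z + 1)) = 4*((16 + u)*(1 + Z)) = 4*((1 + Z)*(16 + u)) = 4*(1 + Z)*(16 + u))
m(C) = 640/169 + 114/C + 40*C/169 (m(C) = (64 + 4*C + 64*(-11) + 4*(-11)*C)/(-169) + 114/C = (64 + 4*C - 704 - 44*C)*(-1/169) + 114/C = (-640 - 40*C)*(-1/169) + 114/C = (640/169 + 40*C/169) + 114/C = 640/169 + 114/C + 40*C/169)
(-425455 + m(-680))*(-491306 - 92812) = (-425455 + (2/169)*(9633 + 20*(-680)*(16 - 680))/(-680))*(-491306 - 92812) = (-425455 + (2/169)*(-1/680)*(9633 + 20*(-680)*(-664)))*(-584118) = (-425455 + (2/169)*(-1/680)*(9633 + 9030400))*(-584118) = (-425455 + (2/169)*(-1/680)*9040033)*(-584118) = (-425455 - 9040033/57460)*(-584118) = -24455684333/57460*(-584118) = 7142502710611647/28730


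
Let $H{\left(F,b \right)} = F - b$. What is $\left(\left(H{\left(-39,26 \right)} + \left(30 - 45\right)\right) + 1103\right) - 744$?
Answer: $279$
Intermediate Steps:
$\left(\left(H{\left(-39,26 \right)} + \left(30 - 45\right)\right) + 1103\right) - 744 = \left(\left(\left(-39 - 26\right) + \left(30 - 45\right)\right) + 1103\right) - 744 = \left(\left(\left(-39 - 26\right) - 15\right) + 1103\right) - 744 = \left(\left(-65 - 15\right) + 1103\right) - 744 = \left(-80 + 1103\right) - 744 = 1023 - 744 = 279$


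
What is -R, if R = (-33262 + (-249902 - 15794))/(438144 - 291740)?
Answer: 149479/73202 ≈ 2.0420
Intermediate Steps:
R = -149479/73202 (R = (-33262 - 265696)/146404 = -298958*1/146404 = -149479/73202 ≈ -2.0420)
-R = -1*(-149479/73202) = 149479/73202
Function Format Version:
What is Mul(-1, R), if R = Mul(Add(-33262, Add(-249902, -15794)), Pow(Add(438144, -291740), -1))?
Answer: Rational(149479, 73202) ≈ 2.0420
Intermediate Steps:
R = Rational(-149479, 73202) (R = Mul(Add(-33262, -265696), Pow(146404, -1)) = Mul(-298958, Rational(1, 146404)) = Rational(-149479, 73202) ≈ -2.0420)
Mul(-1, R) = Mul(-1, Rational(-149479, 73202)) = Rational(149479, 73202)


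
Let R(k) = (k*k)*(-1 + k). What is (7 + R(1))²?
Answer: 49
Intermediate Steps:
R(k) = k²*(-1 + k)
(7 + R(1))² = (7 + 1²*(-1 + 1))² = (7 + 1*0)² = (7 + 0)² = 7² = 49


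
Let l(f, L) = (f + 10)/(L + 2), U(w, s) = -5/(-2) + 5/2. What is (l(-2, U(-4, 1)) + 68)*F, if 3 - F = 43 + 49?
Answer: -43076/7 ≈ -6153.7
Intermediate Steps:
U(w, s) = 5 (U(w, s) = -5*(-½) + 5*(½) = 5/2 + 5/2 = 5)
l(f, L) = (10 + f)/(2 + L)
F = -89 (F = 3 - (43 + 49) = 3 - 1*92 = 3 - 92 = -89)
(l(-2, U(-4, 1)) + 68)*F = ((10 - 2)/(2 + 5) + 68)*(-89) = (8/7 + 68)*(-89) = (484/7)*(-89) = -43076/7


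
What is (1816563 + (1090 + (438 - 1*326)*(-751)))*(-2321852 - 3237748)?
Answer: -9637794543600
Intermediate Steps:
(1816563 + (1090 + (438 - 1*326)*(-751)))*(-2321852 - 3237748) = (1816563 + (1090 + (438 - 326)*(-751)))*(-5559600) = (1816563 + (1090 + 112*(-751)))*(-5559600) = (1816563 + (1090 - 84112))*(-5559600) = (1816563 - 83022)*(-5559600) = 1733541*(-5559600) = -9637794543600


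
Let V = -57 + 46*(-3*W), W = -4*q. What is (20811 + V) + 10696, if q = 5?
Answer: 34210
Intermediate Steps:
W = -20 (W = -4*5 = -20)
V = 2703 (V = -57 + 46*(-3*(-20)) = -57 + 46*60 = -57 + 2760 = 2703)
(20811 + V) + 10696 = (20811 + 2703) + 10696 = 23514 + 10696 = 34210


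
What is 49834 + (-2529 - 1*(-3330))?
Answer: 50635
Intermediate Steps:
49834 + (-2529 - 1*(-3330)) = 49834 + (-2529 + 3330) = 49834 + 801 = 50635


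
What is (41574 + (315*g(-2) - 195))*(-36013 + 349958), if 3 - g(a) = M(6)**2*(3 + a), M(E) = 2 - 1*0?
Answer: 12891837480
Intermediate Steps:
M(E) = 2 (M(E) = 2 + 0 = 2)
g(a) = -9 - 4*a (g(a) = 3 - 2**2*(3 + a) = 3 - 4*(3 + a) = 3 - (12 + 4*a) = 3 + (-12 - 4*a) = -9 - 4*a)
(41574 + (315*g(-2) - 195))*(-36013 + 349958) = (41574 + (315*(-9 - 4*(-2)) - 195))*(-36013 + 349958) = (41574 + (315*(-9 + 8) - 195))*313945 = (41574 + (315*(-1) - 195))*313945 = (41574 + (-315 - 195))*313945 = (41574 - 510)*313945 = 41064*313945 = 12891837480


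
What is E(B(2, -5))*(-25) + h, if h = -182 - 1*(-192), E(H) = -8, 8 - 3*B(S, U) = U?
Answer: 210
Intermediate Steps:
B(S, U) = 8/3 - U/3
h = 10 (h = -182 + 192 = 10)
E(B(2, -5))*(-25) + h = -8*(-25) + 10 = 200 + 10 = 210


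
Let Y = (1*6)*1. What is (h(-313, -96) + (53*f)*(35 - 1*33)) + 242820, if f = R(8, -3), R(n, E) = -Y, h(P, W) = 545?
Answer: 242729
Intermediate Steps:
Y = 6 (Y = 6*1 = 6)
R(n, E) = -6 (R(n, E) = -1*6 = -6)
f = -6
(h(-313, -96) + (53*f)*(35 - 1*33)) + 242820 = (545 + (53*(-6))*(35 - 1*33)) + 242820 = (545 - 318*(35 - 33)) + 242820 = (545 - 318*2) + 242820 = (545 - 636) + 242820 = -91 + 242820 = 242729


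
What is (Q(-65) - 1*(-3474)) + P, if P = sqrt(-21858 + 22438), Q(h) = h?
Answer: 3409 + 2*sqrt(145) ≈ 3433.1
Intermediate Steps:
P = 2*sqrt(145) (P = sqrt(580) = 2*sqrt(145) ≈ 24.083)
(Q(-65) - 1*(-3474)) + P = (-65 - 1*(-3474)) + 2*sqrt(145) = (-65 + 3474) + 2*sqrt(145) = 3409 + 2*sqrt(145)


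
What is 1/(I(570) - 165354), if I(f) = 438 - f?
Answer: -1/165486 ≈ -6.0428e-6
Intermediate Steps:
1/(I(570) - 165354) = 1/((438 - 1*570) - 165354) = 1/((438 - 570) - 165354) = 1/(-132 - 165354) = 1/(-165486) = -1/165486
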